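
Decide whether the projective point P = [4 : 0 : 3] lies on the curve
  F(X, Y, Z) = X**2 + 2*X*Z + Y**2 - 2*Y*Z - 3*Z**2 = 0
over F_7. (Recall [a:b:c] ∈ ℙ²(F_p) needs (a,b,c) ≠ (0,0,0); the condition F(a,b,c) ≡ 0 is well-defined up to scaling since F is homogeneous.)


F(4,0,3) ≡ 6 (mod 7); P is NOT on the curve.

Evaluate F(4, 0, 3) term-by-term (mod 7).
  X**2 ↦ 1·16·1·1 = 16
  2*X*Z ↦ 2·4·1·3 = 24
  Y**2 ↦ 1·1·0·1 = 0
  -2*Y*Z ↦ -2·1·0·3 = 0
  -3*Z**2 ↦ -3·1·1·9 = -27
Sum: F(4, 0, 3) = (16) + (24) + (0) + (0) + (-27) = 13.
Reducing mod 7: 13 ≡ 6 (mod 7).
Since F(a, b, c) ≡ 6 ≠ 0 (mod 7), P does NOT lie on the curve.


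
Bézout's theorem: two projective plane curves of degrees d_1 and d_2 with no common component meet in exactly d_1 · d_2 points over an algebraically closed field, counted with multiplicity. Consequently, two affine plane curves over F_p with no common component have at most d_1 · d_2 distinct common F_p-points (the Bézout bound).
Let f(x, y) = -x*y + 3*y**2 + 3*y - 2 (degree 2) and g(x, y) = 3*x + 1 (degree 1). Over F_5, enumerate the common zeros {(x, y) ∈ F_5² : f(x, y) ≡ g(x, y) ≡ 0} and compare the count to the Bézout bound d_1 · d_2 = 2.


Common zeros: {(3, 2), (3, 3)}; count = 2; Bézout bound = 2.

deg(f) = 2, deg(g) = 1, so Bézout bound = 2.
Scan x ∈ F_5. For each x, list the y ∈ F_5 with f(x, y) ≡ 0 and those with g(x, y) ≡ 0 (mod 5); the common zeros in that column are the intersection.
  x = 0: f ≡ 0 at y ∈ ∅; g ≡ 0 at y ∈ ∅; common: ∅.
  x = 1: f ≡ 0 at y ∈ ∅; g ≡ 0 at y ∈ ∅; common: ∅.
  x = 2: f ≡ 0 at y ∈ {4}; g ≡ 0 at y ∈ ∅; common: ∅.
  x = 3: f ≡ 0 at y ∈ {2, 3}; g ≡ 0 at y ∈ {0, 1, 2, 3, 4}; common: {2, 3}.
  x = 4: f ≡ 0 at y ∈ {1}; g ≡ 0 at y ∈ ∅; common: ∅.
Collecting: common zeros = {(3, 2), (3, 3)}, so the count is 2.
Comparison with the Bézout bound: 2 ≤ 2 = deg(f)·deg(g), as expected for curves with no common component (the bound is attained).


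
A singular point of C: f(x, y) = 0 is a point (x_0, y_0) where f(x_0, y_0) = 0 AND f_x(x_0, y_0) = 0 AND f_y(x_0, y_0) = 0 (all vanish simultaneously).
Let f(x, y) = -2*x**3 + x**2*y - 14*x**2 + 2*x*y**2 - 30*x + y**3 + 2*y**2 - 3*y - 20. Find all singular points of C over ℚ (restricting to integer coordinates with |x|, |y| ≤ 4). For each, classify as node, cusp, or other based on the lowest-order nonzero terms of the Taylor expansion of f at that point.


Singular points: {(-2, 1)}; classification: node.

Compute partial derivatives:
  f_x = -6*x**2 + 2*x*y - 28*x + 2*y**2 - 30.
  f_y = x**2 + 4*x*y + 3*y**2 + 4*y - 3.
Scan x_0 ∈ {−4, ..., 4}. For each x_0, f_y(x_0, y) is a polynomial in y; find its integer roots y ∈ {−4, ..., 4}, then test f_x and f at those candidates.
  x = -4: f_y(-4, y) = 3*y**2 - 12*y + 13; no integer root y with |y| ≤ 4.
  x = -3: f_y(-3, y) = 3*y**2 - 8*y + 6; no integer root y with |y| ≤ 4.
  x = -2: f_y(-2, y) = 3*y**2 - 4*y + 1; vanishes at y ∈ {1}. (-2, 1): f_x = 0, f = 0 — SINGULAR.
  x = -1: f_y(-1, y) = 3*y**2 - 2; no integer root y with |y| ≤ 4.
  x = 0: f_y(0, y) = 3*y**2 + 4*y - 3; no integer root y with |y| ≤ 4.
  x = 1: f_y(1, y) = 3*y**2 + 8*y - 2; no integer root y with |y| ≤ 4.
  x = 2: f_y(2, y) = 3*y**2 + 12*y + 1; no integer root y with |y| ≤ 4.
  x = 3: f_y(3, y) = 3*y**2 + 16*y + 6; no integer root y with |y| ≤ 4.
  x = 4: f_y(4, y) = 3*y**2 + 20*y + 13; no integer root y with |y| ≤ 4.
Only singular point on the grid: (-2, 1).
Classify: substitute x = -2 + u, y = 1 + v and expand: f = -2*u**3 + u**2*v - u**2 + 2*u*v**2 + v**3 + v**2.
No constant or linear terms (consistent with a singular point). Quadratic part: -u**2 + v**2. Cubic part: -2*u**3 + u**2*v + 2*u*v**2 + v**3.
The quadratic part v**2 - u**2 = (v − u)(v + u) splits into two distinct linear factors, so there are two distinct tangent lines y − 1 = ±(x − -2) — this is a node (ordinary double point).
Classification: node.


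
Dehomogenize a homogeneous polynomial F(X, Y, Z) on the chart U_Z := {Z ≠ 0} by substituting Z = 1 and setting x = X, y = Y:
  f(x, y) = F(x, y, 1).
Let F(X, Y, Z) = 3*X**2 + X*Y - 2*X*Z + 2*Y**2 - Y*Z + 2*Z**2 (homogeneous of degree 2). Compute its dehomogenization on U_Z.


f(x, y) = 3*x**2 + x*y - 2*x + 2*y**2 - y + 2

On U_Z we set Z = 1. Each monomial c·X^i·Y^j·Z^k in F becomes c·x^i·y^j·1^k = c·x^i·y^j.
Substituting Z = 1: F(X, Y, 1) = 3*x**2 + x*y - 2*x + 2*y**2 - y + 2.
Note: deg(f) ≤ deg(F) = 2; strict inequality happens when F is divisible by Z (lost terms).


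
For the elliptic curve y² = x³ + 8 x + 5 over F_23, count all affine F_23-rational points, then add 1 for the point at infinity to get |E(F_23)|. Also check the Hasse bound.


Affine points = {(2, 11), (2, 12), (4, 3), (4, 20), (5, 3), (5, 20), (6, 4), (6, 19), (7, 6), (7, 17), (8, 11), (8, 12), (9, 1), (9, 22), (10, 2), (10, 21), (12, 9), (12, 14), (13, 11), (13, 12), (14, 3), (14, 20), (15, 2), (15, 21), (18, 1), (18, 22), (19, 1), (19, 22), (20, 0), (21, 2), (21, 21)}; affine count = 31; |E(F_23)| = 32.

Discriminant check: Δ ∝ 4a³ + 27b² = 4·8³ + 27·5² = 4·512 + 27·25 ≡ 9 (mod 23). Nonzero ⇒ E is nonsingular.
For each x ∈ F_23, compute rhs = x³ + 8·x + 5 mod 23, then count y ∈ F_23 with y² ≡ rhs.
  x = 0: rhs = 5, matching y values: none (0 points).
  x = 1: rhs = 14, matching y values: none (0 points).
  x = 2: rhs = 6, matching y values: 11, 12 (2 points).
  x = 3: rhs = 10, matching y values: none (0 points).
  x = 4: rhs = 9, matching y values: 3, 20 (2 points).
  x = 5: rhs = 9, matching y values: 3, 20 (2 points).
  x = 6: rhs = 16, matching y values: 4, 19 (2 points).
  x = 7: rhs = 13, matching y values: 6, 17 (2 points).
  x = 8: rhs = 6, matching y values: 11, 12 (2 points).
  x = 9: rhs = 1, matching y values: 1, 22 (2 points).
  x = 10: rhs = 4, matching y values: 2, 21 (2 points).
  x = 11: rhs = 21, matching y values: none (0 points).
  x = 12: rhs = 12, matching y values: 9, 14 (2 points).
  x = 13: rhs = 6, matching y values: 11, 12 (2 points).
  x = 14: rhs = 9, matching y values: 3, 20 (2 points).
  x = 15: rhs = 4, matching y values: 2, 21 (2 points).
  x = 16: rhs = 20, matching y values: none (0 points).
  x = 17: rhs = 17, matching y values: none (0 points).
  x = 18: rhs = 1, matching y values: 1, 22 (2 points).
  x = 19: rhs = 1, matching y values: 1, 22 (2 points).
  x = 20: rhs = 0, matching y values: 0 (1 points).
  x = 21: rhs = 4, matching y values: 2, 21 (2 points).
  x = 22: rhs = 19, matching y values: none (0 points).
Total affine count: 31.
Full point count |E(F_23)| = 31 + 1 = 32.
Hasse bound: |32 − (23+1)| = |8| = 8 ≤ 2√23 ≈ 9.5917 ✓.


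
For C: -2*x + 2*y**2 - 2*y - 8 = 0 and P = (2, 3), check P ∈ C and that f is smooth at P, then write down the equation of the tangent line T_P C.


Tangent line at P: -2*x + 10*y - 26 = 0.

Step 1: f(2, 3) = 0, so P lies on C.
Step 2: partial derivatives
  f_x(x, y) = -2, f_y(x, y) = 4*y - 2.
  f_x(P) = -2, f_y(P) = 10 (gradient nonzero, so P is smooth).
Step 3: tangent line at P: -2·(x − 2) + 10·(y − 3) = 0.
Expanding: -2*x + 10*y - 26 = 0.


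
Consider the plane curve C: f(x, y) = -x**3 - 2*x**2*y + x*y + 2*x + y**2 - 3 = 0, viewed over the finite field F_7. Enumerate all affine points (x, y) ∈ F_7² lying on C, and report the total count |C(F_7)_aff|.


Affine F_7-points: {(1, 2), (1, 6), (2, 0), (2, 6), (6, 4), (6, 6)}; count = 6.

For each of the 49 pairs (x, y) ∈ F_7², evaluate f(x, y) mod 7. Record the zeros.
  x = 0: [0↦4, 1↦5, 2↦1, 3↦6, 4↦6, 5↦1, 6↦5]  zeros at y ∈ ∅
  x = 1: [0↦5, 1↦5, 2↦0, 3↦4, 4↦3, 5↦4, 6↦0]  zeros at y ∈ {2, 6}
  x = 2: [0↦0, 1↦2, 2↦6, 3↦5, 4↦6, 5↦2, 6↦0]  zeros at y ∈ {0, 6}
  x = 3: [0↦4, 1↦4, 2↦6, 3↦3, 4↦2, 5↦3, 6↦6]  zeros at y ∈ ∅
  x = 4: [0↦4, 1↦5, 2↦1, 3↦6, 4↦6, 5↦1, 6↦5]  zeros at y ∈ ∅
  x = 5: [0↦1, 1↦6, 2↦6, 3↦1, 4↦5, 5↦4, 6↦5]  zeros at y ∈ ∅
  x = 6: [0↦3, 1↦1, 2↦1, 3↦3, 4↦0, 5↦6, 6↦0]  zeros at y ∈ {4, 6}
Collecting zeros: affine points = {(1, 2), (1, 6), (2, 0), (2, 6), (6, 4), (6, 6)}.
Total count |C(F_7)_aff| = 6.


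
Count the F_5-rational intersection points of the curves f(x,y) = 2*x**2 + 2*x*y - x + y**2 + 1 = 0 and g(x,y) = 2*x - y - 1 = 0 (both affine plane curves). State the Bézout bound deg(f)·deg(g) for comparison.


Common zeros: {(1, 1)}; count = 1; Bézout bound = 2.

deg(f) = 2, deg(g) = 1, so Bézout bound = 2.
Scan x ∈ F_5. For each x, list the y ∈ F_5 with f(x, y) ≡ 0 and those with g(x, y) ≡ 0 (mod 5); the common zeros in that column are the intersection.
  x = 0: f ≡ 0 at y ∈ {2, 3}; g ≡ 0 at y ∈ {4}; common: ∅.
  x = 1: f ≡ 0 at y ∈ {1, 2}; g ≡ 0 at y ∈ {1}; common: {1}.
  x = 2: f ≡ 0 at y ∈ ∅; g ≡ 0 at y ∈ {3}; common: ∅.
  x = 3: f ≡ 0 at y ∈ ∅; g ≡ 0 at y ∈ {0}; common: ∅.
  x = 4: f ≡ 0 at y ∈ ∅; g ≡ 0 at y ∈ {2}; common: ∅.
Collecting: common zeros = {(1, 1)}, so the count is 1.
Comparison with the Bézout bound: 1 ≤ 2 = deg(f)·deg(g), as expected for curves with no common component (the affine F_5-count falls short of the bound because intersections may lie at infinity, over extension fields, or carry multiplicity).


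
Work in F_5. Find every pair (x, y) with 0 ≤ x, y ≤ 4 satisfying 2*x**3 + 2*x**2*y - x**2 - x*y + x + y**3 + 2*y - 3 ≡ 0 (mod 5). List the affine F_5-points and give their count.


Affine F_5-points: {(0, 1), (0, 3), (1, 3), (1, 4), (2, 1), (2, 2), (3, 0), (4, 3)}; count = 8.

For each of the 25 pairs (x, y) ∈ F_5², evaluate f(x, y) mod 5. Record the zeros.
  x = 0: [0↦2, 1↦0, 2↦4, 3↦0, 4↦4]  zeros at y ∈ {1, 3}
  x = 1: [0↦4, 1↦3, 2↦3, 3↦0, 4↦0]  zeros at y ∈ {3, 4}
  x = 2: [0↦1, 1↦0, 2↦0, 3↦2, 4↦2]  zeros at y ∈ {1, 2}
  x = 3: [0↦0, 1↦3, 2↦2, 3↦3, 4↦2]  zeros at y ∈ {0}
  x = 4: [0↦3, 1↦4, 2↦1, 3↦0, 4↦2]  zeros at y ∈ {3}
Collecting zeros: affine points = {(0, 1), (0, 3), (1, 3), (1, 4), (2, 1), (2, 2), (3, 0), (4, 3)}.
Total count |C(F_5)_aff| = 8.


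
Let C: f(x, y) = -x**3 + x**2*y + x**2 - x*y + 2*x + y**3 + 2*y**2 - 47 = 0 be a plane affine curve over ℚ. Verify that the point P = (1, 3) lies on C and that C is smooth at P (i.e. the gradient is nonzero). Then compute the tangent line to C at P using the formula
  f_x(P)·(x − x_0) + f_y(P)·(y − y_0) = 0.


Tangent line at P: 4*x + 39*y - 121 = 0.

Step 1: f(1, 3) = 0, so P lies on C.
Step 2: partial derivatives
  f_x(x, y) = -3*x**2 + 2*x*y + 2*x - y + 2, f_y(x, y) = x**2 - x + 3*y**2 + 4*y.
  f_x(P) = 4, f_y(P) = 39 (gradient nonzero, so P is smooth).
Step 3: tangent line at P: 4·(x − 1) + 39·(y − 3) = 0.
Expanding: 4*x + 39*y - 121 = 0.


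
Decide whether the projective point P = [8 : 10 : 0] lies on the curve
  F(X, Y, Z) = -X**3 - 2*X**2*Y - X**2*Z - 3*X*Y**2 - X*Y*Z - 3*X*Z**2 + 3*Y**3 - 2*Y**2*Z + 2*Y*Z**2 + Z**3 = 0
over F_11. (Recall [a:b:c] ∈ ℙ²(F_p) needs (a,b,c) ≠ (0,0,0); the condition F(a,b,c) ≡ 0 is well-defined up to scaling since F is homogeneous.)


F(8,10,0) ≡ 7 (mod 11); P is NOT on the curve.

Evaluate F(8, 10, 0) term-by-term (mod 11).
  -X**3 ↦ -1·512·1·1 = -512
  -2*X**2*Y ↦ -2·64·10·1 = -1280
  -X**2*Z ↦ -1·64·1·0 = 0
  -3*X*Y**2 ↦ -3·8·100·1 = -2400
  -X*Y*Z ↦ -1·8·10·0 = 0
  -3*X*Z**2 ↦ -3·8·1·0 = 0
  3*Y**3 ↦ 3·1·1000·1 = 3000
  -2*Y**2*Z ↦ -2·1·100·0 = 0
  2*Y*Z**2 ↦ 2·1·10·0 = 0
  Z**3 ↦ 1·1·1·0 = 0
Sum: F(8, 10, 0) = (-512) + (-1280) + (0) + (-2400) + (0) + (0) + (3000) + (0) + (0) + (0) = -1192.
Reducing mod 11: -1192 ≡ 7 (mod 11).
Since F(a, b, c) ≡ 7 ≠ 0 (mod 11), P does NOT lie on the curve.


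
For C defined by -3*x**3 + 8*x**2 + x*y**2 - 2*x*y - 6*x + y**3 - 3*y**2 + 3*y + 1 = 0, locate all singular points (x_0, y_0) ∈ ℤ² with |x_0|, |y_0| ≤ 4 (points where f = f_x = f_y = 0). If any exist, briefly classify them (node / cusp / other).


Singular points: {(1, 1)}; classification: node.

Compute partial derivatives:
  f_x = -9*x**2 + 16*x + y**2 - 2*y - 6.
  f_y = 2*x*y - 2*x + 3*y**2 - 6*y + 3.
Scan x_0 ∈ {−4, ..., 4}. For each x_0, f_y(x_0, y) is a polynomial in y; find its integer roots y ∈ {−4, ..., 4}, then test f_x and f at those candidates.
  x = -4: f_y(-4, y) = 3*y**2 - 14*y + 11; vanishes at y ∈ {1}. (-4, 1): f_x = -215 ≠ 0.
  x = -3: f_y(-3, y) = 3*y**2 - 12*y + 9; vanishes at y ∈ {1, 3}. (-3, 1): f_x = -136 ≠ 0; (-3, 3): f_x = -132 ≠ 0.
  x = -2: f_y(-2, y) = 3*y**2 - 10*y + 7; vanishes at y ∈ {1}. (-2, 1): f_x = -75 ≠ 0.
  x = -1: f_y(-1, y) = 3*y**2 - 8*y + 5; vanishes at y ∈ {1}. (-1, 1): f_x = -32 ≠ 0.
  x = 0: f_y(0, y) = 3*y**2 - 6*y + 3; vanishes at y ∈ {1}. (0, 1): f_x = -7 ≠ 0.
  x = 1: f_y(1, y) = 3*y**2 - 4*y + 1; vanishes at y ∈ {1}. (1, 1): f_x = 0, f = 0 — SINGULAR.
  x = 2: f_y(2, y) = 3*y**2 - 2*y - 1; vanishes at y ∈ {1}. (2, 1): f_x = -11 ≠ 0.
  x = 3: f_y(3, y) = 3*y**2 - 3; vanishes at y ∈ {-1, 1}. (3, -1): f_x = -36 ≠ 0; (3, 1): f_x = -40 ≠ 0.
  x = 4: f_y(4, y) = 3*y**2 + 2*y - 5; vanishes at y ∈ {1}. (4, 1): f_x = -87 ≠ 0.
Only singular point on the grid: (1, 1).
Classify: substitute x = 1 + u, y = 1 + v and expand: f = -3*u**3 - u**2 + u*v**2 + v**3 + v**2.
No constant or linear terms (consistent with a singular point). Quadratic part: -u**2 + v**2. Cubic part: -3*u**3 + u*v**2 + v**3.
The quadratic part v**2 - u**2 = (v − u)(v + u) splits into two distinct linear factors, so there are two distinct tangent lines y − 1 = ±(x − 1) — this is a node (ordinary double point).
Classification: node.


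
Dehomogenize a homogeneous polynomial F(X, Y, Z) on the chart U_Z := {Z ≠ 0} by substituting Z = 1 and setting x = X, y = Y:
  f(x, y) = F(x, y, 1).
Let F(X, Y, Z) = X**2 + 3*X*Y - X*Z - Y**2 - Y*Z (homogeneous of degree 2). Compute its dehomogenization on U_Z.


f(x, y) = x**2 + 3*x*y - x - y**2 - y

On U_Z we set Z = 1. Each monomial c·X^i·Y^j·Z^k in F becomes c·x^i·y^j·1^k = c·x^i·y^j.
Substituting Z = 1: F(X, Y, 1) = x**2 + 3*x*y - x - y**2 - y.
Note: deg(f) ≤ deg(F) = 2; strict inequality happens when F is divisible by Z (lost terms).


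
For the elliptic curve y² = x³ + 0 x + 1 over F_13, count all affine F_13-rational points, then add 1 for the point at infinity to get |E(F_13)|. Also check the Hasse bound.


Affine points = {(0, 1), (0, 12), (2, 3), (2, 10), (4, 0), (5, 3), (5, 10), (6, 3), (6, 10), (10, 0), (12, 0)}; affine count = 11; |E(F_13)| = 12.

Discriminant check: Δ ∝ 4a³ + 27b² = 4·0³ + 27·1² = 4·0 + 27·1 ≡ 1 (mod 13). Nonzero ⇒ E is nonsingular.
For each x ∈ F_13, compute rhs = x³ + 0·x + 1 mod 13, then count y ∈ F_13 with y² ≡ rhs.
  x = 0: rhs = 1, matching y values: 1, 12 (2 points).
  x = 1: rhs = 2, matching y values: none (0 points).
  x = 2: rhs = 9, matching y values: 3, 10 (2 points).
  x = 3: rhs = 2, matching y values: none (0 points).
  x = 4: rhs = 0, matching y values: 0 (1 points).
  x = 5: rhs = 9, matching y values: 3, 10 (2 points).
  x = 6: rhs = 9, matching y values: 3, 10 (2 points).
  x = 7: rhs = 6, matching y values: none (0 points).
  x = 8: rhs = 6, matching y values: none (0 points).
  x = 9: rhs = 2, matching y values: none (0 points).
  x = 10: rhs = 0, matching y values: 0 (1 points).
  x = 11: rhs = 6, matching y values: none (0 points).
  x = 12: rhs = 0, matching y values: 0 (1 points).
Total affine count: 11.
Full point count |E(F_13)| = 11 + 1 = 12.
Hasse bound: |12 − (13+1)| = |-2| = 2 ≤ 2√13 ≈ 7.2111 ✓.


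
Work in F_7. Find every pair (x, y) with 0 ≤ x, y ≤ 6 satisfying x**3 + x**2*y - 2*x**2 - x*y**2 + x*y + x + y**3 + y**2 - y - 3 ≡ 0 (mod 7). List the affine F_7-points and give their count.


Affine F_7-points: {(0, 2), (1, 2), (5, 0), (6, 0), (6, 2), (6, 3)}; count = 6.

For each of the 49 pairs (x, y) ∈ F_7², evaluate f(x, y) mod 7. Record the zeros.
  x = 0: [0↦4, 1↦5, 2↦0, 3↦2, 4↦3, 5↦2, 6↦5]  zeros at y ∈ {2}
  x = 1: [0↦4, 1↦6, 2↦0, 3↦6, 4↦2, 5↦1, 6↦2]  zeros at y ∈ {2}
  x = 2: [0↦6, 1↦4, 2↦6, 3↦4, 4↦4, 5↦5, 6↦6]  zeros at y ∈ ∅
  x = 3: [0↦2, 1↦5, 2↦3, 3↦2, 4↦1, 5↦6, 6↦2]  zeros at y ∈ ∅
  x = 4: [0↦5, 1↦1, 2↦4, 3↦6, 4↦6, 5↦3, 6↦3]  zeros at y ∈ ∅
  x = 5: [0↦0, 1↦5, 2↦1, 3↦1, 4↦4, 5↦2, 6↦1]  zeros at y ∈ {0}
  x = 6: [0↦0, 1↦2, 2↦0, 3↦0, 4↦1, 5↦2, 6↦2]  zeros at y ∈ {0, 2, 3}
Collecting zeros: affine points = {(0, 2), (1, 2), (5, 0), (6, 0), (6, 2), (6, 3)}.
Total count |C(F_7)_aff| = 6.


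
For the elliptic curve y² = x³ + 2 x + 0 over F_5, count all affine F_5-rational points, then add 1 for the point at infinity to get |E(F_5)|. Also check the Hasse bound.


Affine points = {(0, 0)}; affine count = 1; |E(F_5)| = 2.

Discriminant check: Δ ∝ 4a³ + 27b² = 4·2³ + 27·0² = 4·8 + 27·0 ≡ 2 (mod 5). Nonzero ⇒ E is nonsingular.
For each x ∈ F_5, compute rhs = x³ + 2·x + 0 mod 5, then count y ∈ F_5 with y² ≡ rhs.
  x = 0: rhs = 0, matching y values: 0 (1 points).
  x = 1: rhs = 3, matching y values: none (0 points).
  x = 2: rhs = 2, matching y values: none (0 points).
  x = 3: rhs = 3, matching y values: none (0 points).
  x = 4: rhs = 2, matching y values: none (0 points).
Total affine count: 1.
Full point count |E(F_5)| = 1 + 1 = 2.
Hasse bound: |2 − (5+1)| = |-4| = 4 ≤ 2√5 ≈ 4.4721 ✓.


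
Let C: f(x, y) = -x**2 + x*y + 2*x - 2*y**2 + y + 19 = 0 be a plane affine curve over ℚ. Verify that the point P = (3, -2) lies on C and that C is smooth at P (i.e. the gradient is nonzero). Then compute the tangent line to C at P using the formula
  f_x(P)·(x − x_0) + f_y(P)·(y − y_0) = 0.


Tangent line at P: -6*x + 12*y + 42 = 0.

Step 1: f(3, -2) = 0, so P lies on C.
Step 2: partial derivatives
  f_x(x, y) = -2*x + y + 2, f_y(x, y) = x - 4*y + 1.
  f_x(P) = -6, f_y(P) = 12 (gradient nonzero, so P is smooth).
Step 3: tangent line at P: -6·(x − 3) + 12·(y − -2) = 0.
Expanding: -6*x + 12*y + 42 = 0.


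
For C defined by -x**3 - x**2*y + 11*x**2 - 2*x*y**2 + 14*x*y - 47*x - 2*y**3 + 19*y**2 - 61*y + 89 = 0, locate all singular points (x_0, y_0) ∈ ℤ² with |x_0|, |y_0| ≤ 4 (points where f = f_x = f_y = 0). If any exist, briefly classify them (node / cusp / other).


Singular points: {(3, 2)}; classification: cusp.

Compute partial derivatives:
  f_x = -3*x**2 - 2*x*y + 22*x - 2*y**2 + 14*y - 47.
  f_y = -x**2 - 4*x*y + 14*x - 6*y**2 + 38*y - 61.
Scan x_0 ∈ {−4, ..., 4}. For each x_0, f_y(x_0, y) is a polynomial in y; find its integer roots y ∈ {−4, ..., 4}, then test f_x and f at those candidates.
  x = -4: f_y(-4, y) = -6*y**2 + 54*y - 133; no integer root y with |y| ≤ 4.
  x = -3: f_y(-3, y) = -6*y**2 + 50*y - 112; no integer root y with |y| ≤ 4.
  x = -2: f_y(-2, y) = -6*y**2 + 46*y - 93; no integer root y with |y| ≤ 4.
  x = -1: f_y(-1, y) = -6*y**2 + 42*y - 76; no integer root y with |y| ≤ 4.
  x = 0: f_y(0, y) = -6*y**2 + 38*y - 61; no integer root y with |y| ≤ 4.
  x = 1: f_y(1, y) = -6*y**2 + 34*y - 48; vanishes at y ∈ {3}. (1, 3): f_x = -10 ≠ 0.
  x = 2: f_y(2, y) = -6*y**2 + 30*y - 37; no integer root y with |y| ≤ 4.
  x = 3: f_y(3, y) = -6*y**2 + 26*y - 28; vanishes at y ∈ {2}. (3, 2): f_x = 0, f = 0 — SINGULAR.
  x = 4: f_y(4, y) = -6*y**2 + 22*y - 21; no integer root y with |y| ≤ 4.
Only singular point on the grid: (3, 2).
Classify: substitute x = 3 + u, y = 2 + v and expand: f = -u**3 - u**2*v - 2*u*v**2 - 2*v**3 + v**2.
No constant or linear terms (consistent with a singular point). Quadratic part: v**2. Cubic part: -u**3 - u**2*v - 2*u*v**2 - 2*v**3.
The quadratic part v**2 is a perfect square, so there is a single (double) tangent line v = 0, i.e. y = 2. Restricting the cubic part to that line (v = 0) leaves -u**3 ≠ 0, so f is not divisible by v and the branch is v² ≈ u**3 to lowest order — this is a cusp.
Classification: cusp.


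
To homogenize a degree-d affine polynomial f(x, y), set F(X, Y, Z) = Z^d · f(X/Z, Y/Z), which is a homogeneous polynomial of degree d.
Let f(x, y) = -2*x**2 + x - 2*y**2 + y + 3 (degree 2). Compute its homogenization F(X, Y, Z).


F(X, Y, Z) = -2*X**2 + X*Z - 2*Y**2 + Y*Z + 3*Z**2

deg(f) = 2.
Substitute x = X/Z, y = Y/Z into f, then multiply by Z^2.
  monomial -2·x^2·y^0 ↦ -2·X^2·Y^0·Z^0.
  monomial 1·x^1·y^0 ↦ 1·X^1·Y^0·Z^1.
  monomial -2·x^0·y^2 ↦ -2·X^0·Y^2·Z^0.
  monomial 1·x^0·y^1 ↦ 1·X^0·Y^1·Z^1.
  monomial 3·x^0·y^0 ↦ 3·X^0·Y^0·Z^2.
Collecting: F(X, Y, Z) = -2*X**2 + X*Z - 2*Y**2 + Y*Z + 3*Z**2.


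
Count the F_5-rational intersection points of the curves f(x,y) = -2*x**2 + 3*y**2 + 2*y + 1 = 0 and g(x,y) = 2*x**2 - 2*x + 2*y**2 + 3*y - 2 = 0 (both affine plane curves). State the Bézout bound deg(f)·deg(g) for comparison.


Common zeros: ∅; count = 0; Bézout bound = 4.

deg(f) = 2, deg(g) = 2, so Bézout bound = 4.
Scan x ∈ F_5. For each x, list the y ∈ F_5 with f(x, y) ≡ 0 and those with g(x, y) ≡ 0 (mod 5); the common zeros in that column are the intersection.
  x = 0: f ≡ 0 at y ∈ ∅; g ≡ 0 at y ∈ {3}; common: ∅.
  x = 1: f ≡ 0 at y ∈ {2, 4}; g ≡ 0 at y ∈ {3}; common: ∅.
  x = 2: f ≡ 0 at y ∈ ∅; g ≡ 0 at y ∈ ∅; common: ∅.
  x = 3: f ≡ 0 at y ∈ ∅; g ≡ 0 at y ∈ {0, 1}; common: ∅.
  x = 4: f ≡ 0 at y ∈ {2, 4}; g ≡ 0 at y ∈ ∅; common: ∅.
Collecting: common zeros = ∅, so the count is 0.
Comparison with the Bézout bound: 0 ≤ 4 = deg(f)·deg(g), as expected for curves with no common component (the affine F_5-count falls short of the bound because intersections may lie at infinity, over extension fields, or carry multiplicity).


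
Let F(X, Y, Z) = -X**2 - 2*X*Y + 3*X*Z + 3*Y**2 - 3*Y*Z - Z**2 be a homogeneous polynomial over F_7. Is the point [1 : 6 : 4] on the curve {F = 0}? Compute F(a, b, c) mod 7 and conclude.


F(1,6,4) ≡ 5 (mod 7); P is NOT on the curve.

Evaluate F(1, 6, 4) term-by-term (mod 7).
  -X**2 ↦ -1·1·1·1 = -1
  -2*X*Y ↦ -2·1·6·1 = -12
  3*X*Z ↦ 3·1·1·4 = 12
  3*Y**2 ↦ 3·1·36·1 = 108
  -3*Y*Z ↦ -3·1·6·4 = -72
  -Z**2 ↦ -1·1·1·16 = -16
Sum: F(1, 6, 4) = (-1) + (-12) + (12) + (108) + (-72) + (-16) = 19.
Reducing mod 7: 19 ≡ 5 (mod 7).
Since F(a, b, c) ≡ 5 ≠ 0 (mod 7), P does NOT lie on the curve.


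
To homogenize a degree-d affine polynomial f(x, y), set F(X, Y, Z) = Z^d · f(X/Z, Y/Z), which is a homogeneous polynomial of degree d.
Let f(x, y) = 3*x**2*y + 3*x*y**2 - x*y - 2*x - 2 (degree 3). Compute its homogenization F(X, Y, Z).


F(X, Y, Z) = 3*X**2*Y + 3*X*Y**2 - X*Y*Z - 2*X*Z**2 - 2*Z**3

deg(f) = 3.
Substitute x = X/Z, y = Y/Z into f, then multiply by Z^3.
  monomial 3·x^2·y^1 ↦ 3·X^2·Y^1·Z^0.
  monomial 3·x^1·y^2 ↦ 3·X^1·Y^2·Z^0.
  monomial -1·x^1·y^1 ↦ -1·X^1·Y^1·Z^1.
  monomial -2·x^1·y^0 ↦ -2·X^1·Y^0·Z^2.
  monomial -2·x^0·y^0 ↦ -2·X^0·Y^0·Z^3.
Collecting: F(X, Y, Z) = 3*X**2*Y + 3*X*Y**2 - X*Y*Z - 2*X*Z**2 - 2*Z**3.


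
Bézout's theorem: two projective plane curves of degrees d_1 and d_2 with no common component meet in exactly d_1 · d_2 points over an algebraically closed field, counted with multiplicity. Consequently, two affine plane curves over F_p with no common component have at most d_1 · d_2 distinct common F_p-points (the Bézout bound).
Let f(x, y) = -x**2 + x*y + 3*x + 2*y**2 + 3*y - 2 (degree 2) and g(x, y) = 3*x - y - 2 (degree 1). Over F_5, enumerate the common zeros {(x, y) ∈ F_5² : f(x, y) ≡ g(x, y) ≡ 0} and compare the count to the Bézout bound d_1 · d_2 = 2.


Common zeros: {(0, 3)}; count = 1; Bézout bound = 2.

deg(f) = 2, deg(g) = 1, so Bézout bound = 2.
Scan x ∈ F_5. For each x, list the y ∈ F_5 with f(x, y) ≡ 0 and those with g(x, y) ≡ 0 (mod 5); the common zeros in that column are the intersection.
  x = 0: f ≡ 0 at y ∈ {3}; g ≡ 0 at y ∈ {3}; common: {3}.
  x = 1: f ≡ 0 at y ∈ {0, 3}; g ≡ 0 at y ∈ {1}; common: ∅.
  x = 2: f ≡ 0 at y ∈ {0}; g ≡ 0 at y ∈ {4}; common: ∅.
  x = 3: f ≡ 0 at y ∈ ∅; g ≡ 0 at y ∈ {2}; common: ∅.
  x = 4: f ≡ 0 at y ∈ ∅; g ≡ 0 at y ∈ {0}; common: ∅.
Collecting: common zeros = {(0, 3)}, so the count is 1.
Comparison with the Bézout bound: 1 ≤ 2 = deg(f)·deg(g), as expected for curves with no common component (the affine F_5-count falls short of the bound because intersections may lie at infinity, over extension fields, or carry multiplicity).


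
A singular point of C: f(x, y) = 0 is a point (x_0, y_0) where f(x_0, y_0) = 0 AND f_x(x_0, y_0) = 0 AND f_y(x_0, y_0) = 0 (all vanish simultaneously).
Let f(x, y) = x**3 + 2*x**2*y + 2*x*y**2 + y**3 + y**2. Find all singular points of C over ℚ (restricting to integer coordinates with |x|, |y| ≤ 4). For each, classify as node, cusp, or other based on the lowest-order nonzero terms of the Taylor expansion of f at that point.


Singular points: {(0, 0)}; classification: cusp.

Compute partial derivatives:
  f_x = 3*x**2 + 4*x*y + 2*y**2.
  f_y = 2*x**2 + 4*x*y + 3*y**2 + 2*y.
Scan x_0 ∈ {−4, ..., 4}. For each x_0, f_y(x_0, y) is a polynomial in y; find its integer roots y ∈ {−4, ..., 4}, then test f_x and f at those candidates.
  x = -4: f_y(-4, y) = 3*y**2 - 14*y + 32; no integer root y with |y| ≤ 4.
  x = -3: f_y(-3, y) = 3*y**2 - 10*y + 18; no integer root y with |y| ≤ 4.
  x = -2: f_y(-2, y) = 3*y**2 - 6*y + 8; no integer root y with |y| ≤ 4.
  x = -1: f_y(-1, y) = 3*y**2 - 2*y + 2; no integer root y with |y| ≤ 4.
  x = 0: f_y(0, y) = 3*y**2 + 2*y; vanishes at y ∈ {0}. (0, 0): f_x = 0, f = 0 — SINGULAR.
  x = 1: f_y(1, y) = 3*y**2 + 6*y + 2; no integer root y with |y| ≤ 4.
  x = 2: f_y(2, y) = 3*y**2 + 10*y + 8; vanishes at y ∈ {-2}. (2, -2): f_x = 4 ≠ 0.
  x = 3: f_y(3, y) = 3*y**2 + 14*y + 18; no integer root y with |y| ≤ 4.
  x = 4: f_y(4, y) = 3*y**2 + 18*y + 32; no integer root y with |y| ≤ 4.
Only singular point on the grid: (0, 0).
Classify: substitute x = 0 + u, y = 0 + v and expand: f = u**3 + 2*u**2*v + 2*u*v**2 + v**3 + v**2.
No constant or linear terms (consistent with a singular point). Quadratic part: v**2. Cubic part: u**3 + 2*u**2*v + 2*u*v**2 + v**3.
The quadratic part v**2 is a perfect square, so there is a single (double) tangent line v = 0, i.e. y = 0. Restricting the cubic part to that line (v = 0) leaves u**3 ≠ 0, so f is not divisible by v and the branch is v² ≈ -u**3 to lowest order — this is a cusp.
Classification: cusp.


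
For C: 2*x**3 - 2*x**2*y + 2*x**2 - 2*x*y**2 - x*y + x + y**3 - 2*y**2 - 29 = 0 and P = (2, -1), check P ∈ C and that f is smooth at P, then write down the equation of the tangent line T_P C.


Tangent line at P: 40*x + 5*y - 75 = 0.

Step 1: f(2, -1) = 0, so P lies on C.
Step 2: partial derivatives
  f_x(x, y) = 6*x**2 - 4*x*y + 4*x - 2*y**2 - y + 1, f_y(x, y) = -2*x**2 - 4*x*y - x + 3*y**2 - 4*y.
  f_x(P) = 40, f_y(P) = 5 (gradient nonzero, so P is smooth).
Step 3: tangent line at P: 40·(x − 2) + 5·(y − -1) = 0.
Expanding: 40*x + 5*y - 75 = 0.


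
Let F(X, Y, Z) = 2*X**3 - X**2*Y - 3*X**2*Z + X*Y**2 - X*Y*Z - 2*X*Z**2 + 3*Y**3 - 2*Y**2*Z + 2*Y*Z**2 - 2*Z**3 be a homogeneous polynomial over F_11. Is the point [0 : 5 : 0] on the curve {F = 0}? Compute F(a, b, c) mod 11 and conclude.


F(0,5,0) ≡ 1 (mod 11); P is NOT on the curve.

Evaluate F(0, 5, 0) term-by-term (mod 11).
  2*X**3 ↦ 2·0·1·1 = 0
  -X**2*Y ↦ -1·0·5·1 = 0
  -3*X**2*Z ↦ -3·0·1·0 = 0
  X*Y**2 ↦ 1·0·25·1 = 0
  -X*Y*Z ↦ -1·0·5·0 = 0
  -2*X*Z**2 ↦ -2·0·1·0 = 0
  3*Y**3 ↦ 3·1·125·1 = 375
  -2*Y**2*Z ↦ -2·1·25·0 = 0
  2*Y*Z**2 ↦ 2·1·5·0 = 0
  -2*Z**3 ↦ -2·1·1·0 = 0
Sum: F(0, 5, 0) = (0) + (0) + (0) + (0) + (0) + (0) + (375) + (0) + (0) + (0) = 375.
Reducing mod 11: 375 ≡ 1 (mod 11).
Since F(a, b, c) ≡ 1 ≠ 0 (mod 11), P does NOT lie on the curve.


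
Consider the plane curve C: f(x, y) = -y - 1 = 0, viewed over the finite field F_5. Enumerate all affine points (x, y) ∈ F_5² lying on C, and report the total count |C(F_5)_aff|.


Affine F_5-points: {(0, 4), (1, 4), (2, 4), (3, 4), (4, 4)}; count = 5.

For each of the 25 pairs (x, y) ∈ F_5², evaluate f(x, y) mod 5. Record the zeros.
  x = 0: [0↦4, 1↦3, 2↦2, 3↦1, 4↦0]  zeros at y ∈ {4}
  x = 1: [0↦4, 1↦3, 2↦2, 3↦1, 4↦0]  zeros at y ∈ {4}
  x = 2: [0↦4, 1↦3, 2↦2, 3↦1, 4↦0]  zeros at y ∈ {4}
  x = 3: [0↦4, 1↦3, 2↦2, 3↦1, 4↦0]  zeros at y ∈ {4}
  x = 4: [0↦4, 1↦3, 2↦2, 3↦1, 4↦0]  zeros at y ∈ {4}
Collecting zeros: affine points = {(0, 4), (1, 4), (2, 4), (3, 4), (4, 4)}.
Total count |C(F_5)_aff| = 5.


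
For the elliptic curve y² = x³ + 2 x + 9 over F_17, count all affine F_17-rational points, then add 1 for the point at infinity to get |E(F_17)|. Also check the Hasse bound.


Affine points = {(0, 3), (0, 14), (2, 2), (2, 15), (3, 5), (3, 12), (4, 8), (4, 9), (5, 5), (5, 12), (6, 4), (6, 13), (7, 3), (7, 14), (9, 5), (9, 12), (10, 3), (10, 14), (11, 6), (11, 11)}; affine count = 20; |E(F_17)| = 21.

Discriminant check: Δ ∝ 4a³ + 27b² = 4·2³ + 27·9² = 4·8 + 27·81 ≡ 9 (mod 17). Nonzero ⇒ E is nonsingular.
For each x ∈ F_17, compute rhs = x³ + 2·x + 9 mod 17, then count y ∈ F_17 with y² ≡ rhs.
  x = 0: rhs = 9, matching y values: 3, 14 (2 points).
  x = 1: rhs = 12, matching y values: none (0 points).
  x = 2: rhs = 4, matching y values: 2, 15 (2 points).
  x = 3: rhs = 8, matching y values: 5, 12 (2 points).
  x = 4: rhs = 13, matching y values: 8, 9 (2 points).
  x = 5: rhs = 8, matching y values: 5, 12 (2 points).
  x = 6: rhs = 16, matching y values: 4, 13 (2 points).
  x = 7: rhs = 9, matching y values: 3, 14 (2 points).
  x = 8: rhs = 10, matching y values: none (0 points).
  x = 9: rhs = 8, matching y values: 5, 12 (2 points).
  x = 10: rhs = 9, matching y values: 3, 14 (2 points).
  x = 11: rhs = 2, matching y values: 6, 11 (2 points).
  x = 12: rhs = 10, matching y values: none (0 points).
  x = 13: rhs = 5, matching y values: none (0 points).
  x = 14: rhs = 10, matching y values: none (0 points).
  x = 15: rhs = 14, matching y values: none (0 points).
  x = 16: rhs = 6, matching y values: none (0 points).
Total affine count: 20.
Full point count |E(F_17)| = 20 + 1 = 21.
Hasse bound: |21 − (17+1)| = |3| = 3 ≤ 2√17 ≈ 8.2462 ✓.


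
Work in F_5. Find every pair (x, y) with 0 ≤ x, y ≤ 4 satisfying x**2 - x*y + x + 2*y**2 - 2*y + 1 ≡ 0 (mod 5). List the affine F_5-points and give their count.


Affine F_5-points: {(0, 2), (0, 4), (1, 2), (2, 1), (3, 1), (3, 4)}; count = 6.

For each of the 25 pairs (x, y) ∈ F_5², evaluate f(x, y) mod 5. Record the zeros.
  x = 0: [0↦1, 1↦1, 2↦0, 3↦3, 4↦0]  zeros at y ∈ {2, 4}
  x = 1: [0↦3, 1↦2, 2↦0, 3↦2, 4↦3]  zeros at y ∈ {2}
  x = 2: [0↦2, 1↦0, 2↦2, 3↦3, 4↦3]  zeros at y ∈ {1}
  x = 3: [0↦3, 1↦0, 2↦1, 3↦1, 4↦0]  zeros at y ∈ {1, 4}
  x = 4: [0↦1, 1↦2, 2↦2, 3↦1, 4↦4]  zeros at y ∈ ∅
Collecting zeros: affine points = {(0, 2), (0, 4), (1, 2), (2, 1), (3, 1), (3, 4)}.
Total count |C(F_5)_aff| = 6.


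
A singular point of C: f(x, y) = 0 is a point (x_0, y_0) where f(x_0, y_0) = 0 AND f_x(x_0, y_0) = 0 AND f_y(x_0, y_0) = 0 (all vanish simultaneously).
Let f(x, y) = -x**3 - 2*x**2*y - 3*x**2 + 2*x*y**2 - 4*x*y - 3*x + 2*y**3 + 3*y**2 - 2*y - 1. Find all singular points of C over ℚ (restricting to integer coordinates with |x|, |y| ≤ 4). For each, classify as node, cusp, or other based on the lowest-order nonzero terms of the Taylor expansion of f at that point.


Singular points: {(-1, 0)}; classification: cusp.

Compute partial derivatives:
  f_x = -3*x**2 - 4*x*y - 6*x + 2*y**2 - 4*y - 3.
  f_y = -2*x**2 + 4*x*y - 4*x + 6*y**2 + 6*y - 2.
Scan x_0 ∈ {−4, ..., 4}. For each x_0, f_y(x_0, y) is a polynomial in y; find its integer roots y ∈ {−4, ..., 4}, then test f_x and f at those candidates.
  x = -4: f_y(-4, y) = 6*y**2 - 10*y - 18; no integer root y with |y| ≤ 4.
  x = -3: f_y(-3, y) = 6*y**2 - 6*y - 8; no integer root y with |y| ≤ 4.
  x = -2: f_y(-2, y) = 6*y**2 - 2*y - 2; no integer root y with |y| ≤ 4.
  x = -1: f_y(-1, y) = 6*y**2 + 2*y; vanishes at y ∈ {0}. (-1, 0): f_x = 0, f = 0 — SINGULAR.
  x = 0: f_y(0, y) = 6*y**2 + 6*y - 2; no integer root y with |y| ≤ 4.
  x = 1: f_y(1, y) = 6*y**2 + 10*y - 8; no integer root y with |y| ≤ 4.
  x = 2: f_y(2, y) = 6*y**2 + 14*y - 18; no integer root y with |y| ≤ 4.
  x = 3: f_y(3, y) = 6*y**2 + 18*y - 32; no integer root y with |y| ≤ 4.
  x = 4: f_y(4, y) = 6*y**2 + 22*y - 50; no integer root y with |y| ≤ 4.
Only singular point on the grid: (-1, 0).
Classify: substitute x = -1 + u, y = 0 + v and expand: f = -u**3 - 2*u**2*v + 2*u*v**2 + 2*v**3 + v**2.
No constant or linear terms (consistent with a singular point). Quadratic part: v**2. Cubic part: -u**3 - 2*u**2*v + 2*u*v**2 + 2*v**3.
The quadratic part v**2 is a perfect square, so there is a single (double) tangent line v = 0, i.e. y = 0. Restricting the cubic part to that line (v = 0) leaves -u**3 ≠ 0, so f is not divisible by v and the branch is v² ≈ u**3 to lowest order — this is a cusp.
Classification: cusp.


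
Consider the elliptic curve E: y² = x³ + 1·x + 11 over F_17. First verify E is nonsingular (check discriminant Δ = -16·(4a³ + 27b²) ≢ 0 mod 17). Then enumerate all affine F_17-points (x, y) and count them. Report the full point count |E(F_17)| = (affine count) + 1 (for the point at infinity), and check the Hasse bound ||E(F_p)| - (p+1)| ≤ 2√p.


Affine points = {(1, 8), (1, 9), (2, 2), (2, 15), (7, 2), (7, 15), (8, 2), (8, 15), (9, 1), (9, 16), (10, 1), (10, 16), (12, 0), (14, 7), (14, 10), (15, 1), (15, 16), (16, 3), (16, 14)}; affine count = 19; |E(F_17)| = 20.

Discriminant check: Δ ∝ 4a³ + 27b² = 4·1³ + 27·11² = 4·1 + 27·121 ≡ 7 (mod 17). Nonzero ⇒ E is nonsingular.
For each x ∈ F_17, compute rhs = x³ + 1·x + 11 mod 17, then count y ∈ F_17 with y² ≡ rhs.
  x = 0: rhs = 11, matching y values: none (0 points).
  x = 1: rhs = 13, matching y values: 8, 9 (2 points).
  x = 2: rhs = 4, matching y values: 2, 15 (2 points).
  x = 3: rhs = 7, matching y values: none (0 points).
  x = 4: rhs = 11, matching y values: none (0 points).
  x = 5: rhs = 5, matching y values: none (0 points).
  x = 6: rhs = 12, matching y values: none (0 points).
  x = 7: rhs = 4, matching y values: 2, 15 (2 points).
  x = 8: rhs = 4, matching y values: 2, 15 (2 points).
  x = 9: rhs = 1, matching y values: 1, 16 (2 points).
  x = 10: rhs = 1, matching y values: 1, 16 (2 points).
  x = 11: rhs = 10, matching y values: none (0 points).
  x = 12: rhs = 0, matching y values: 0 (1 points).
  x = 13: rhs = 11, matching y values: none (0 points).
  x = 14: rhs = 15, matching y values: 7, 10 (2 points).
  x = 15: rhs = 1, matching y values: 1, 16 (2 points).
  x = 16: rhs = 9, matching y values: 3, 14 (2 points).
Total affine count: 19.
Full point count |E(F_17)| = 19 + 1 = 20.
Hasse bound: |20 − (17+1)| = |2| = 2 ≤ 2√17 ≈ 8.2462 ✓.


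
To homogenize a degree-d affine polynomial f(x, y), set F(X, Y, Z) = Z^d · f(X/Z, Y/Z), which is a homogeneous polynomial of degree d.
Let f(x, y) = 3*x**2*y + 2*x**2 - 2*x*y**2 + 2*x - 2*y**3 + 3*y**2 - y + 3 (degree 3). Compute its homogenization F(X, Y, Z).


F(X, Y, Z) = 3*X**2*Y + 2*X**2*Z - 2*X*Y**2 + 2*X*Z**2 - 2*Y**3 + 3*Y**2*Z - Y*Z**2 + 3*Z**3

deg(f) = 3.
Substitute x = X/Z, y = Y/Z into f, then multiply by Z^3.
  monomial 3·x^2·y^1 ↦ 3·X^2·Y^1·Z^0.
  monomial 2·x^2·y^0 ↦ 2·X^2·Y^0·Z^1.
  monomial -2·x^1·y^2 ↦ -2·X^1·Y^2·Z^0.
  monomial 2·x^1·y^0 ↦ 2·X^1·Y^0·Z^2.
  monomial -2·x^0·y^3 ↦ -2·X^0·Y^3·Z^0.
  monomial 3·x^0·y^2 ↦ 3·X^0·Y^2·Z^1.
  monomial -1·x^0·y^1 ↦ -1·X^0·Y^1·Z^2.
  monomial 3·x^0·y^0 ↦ 3·X^0·Y^0·Z^3.
Collecting: F(X, Y, Z) = 3*X**2*Y + 2*X**2*Z - 2*X*Y**2 + 2*X*Z**2 - 2*Y**3 + 3*Y**2*Z - Y*Z**2 + 3*Z**3.


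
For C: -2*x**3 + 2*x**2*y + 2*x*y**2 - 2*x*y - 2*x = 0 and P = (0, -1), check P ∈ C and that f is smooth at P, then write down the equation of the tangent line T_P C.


Tangent line at P: 2*x = 0.

Step 1: f(0, -1) = 0, so P lies on C.
Step 2: partial derivatives
  f_x(x, y) = -6*x**2 + 4*x*y + 2*y**2 - 2*y - 2, f_y(x, y) = 2*x**2 + 4*x*y - 2*x.
  f_x(P) = 2, f_y(P) = 0 (gradient nonzero, so P is smooth).
Step 3: tangent line at P: 2·(x − 0) + 0·(y − -1) = 0.
Expanding: 2*x = 0.


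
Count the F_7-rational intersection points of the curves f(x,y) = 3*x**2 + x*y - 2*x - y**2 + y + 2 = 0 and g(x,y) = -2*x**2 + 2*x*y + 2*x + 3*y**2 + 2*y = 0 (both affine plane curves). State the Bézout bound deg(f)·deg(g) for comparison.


Common zeros: ∅; count = 0; Bézout bound = 4.

deg(f) = 2, deg(g) = 2, so Bézout bound = 4.
Scan x ∈ F_7. For each x, list the y ∈ F_7 with f(x, y) ≡ 0 and those with g(x, y) ≡ 0 (mod 7); the common zeros in that column are the intersection.
  x = 0: f ≡ 0 at y ∈ {2, 6}; g ≡ 0 at y ∈ {0, 4}; common: ∅.
  x = 1: f ≡ 0 at y ∈ {3, 6}; g ≡ 0 at y ∈ {0, 1}; common: ∅.
  x = 2: f ≡ 0 at y ∈ {5}; g ≡ 0 at y ∈ {6}; common: ∅.
  x = 3: f ≡ 0 at y ∈ ∅; g ≡ 0 at y ∈ ∅; common: ∅.
  x = 4: f ≡ 0 at y ∈ {0, 5}; g ≡ 0 at y ∈ ∅; common: ∅.
  x = 5: f ≡ 0 at y ∈ ∅; g ≡ 0 at y ∈ {4, 6}; common: ∅.
  x = 6: f ≡ 0 at y ∈ {0}; g ≡ 0 at y ∈ ∅; common: ∅.
Collecting: common zeros = ∅, so the count is 0.
Comparison with the Bézout bound: 0 ≤ 4 = deg(f)·deg(g), as expected for curves with no common component (the affine F_7-count falls short of the bound because intersections may lie at infinity, over extension fields, or carry multiplicity).


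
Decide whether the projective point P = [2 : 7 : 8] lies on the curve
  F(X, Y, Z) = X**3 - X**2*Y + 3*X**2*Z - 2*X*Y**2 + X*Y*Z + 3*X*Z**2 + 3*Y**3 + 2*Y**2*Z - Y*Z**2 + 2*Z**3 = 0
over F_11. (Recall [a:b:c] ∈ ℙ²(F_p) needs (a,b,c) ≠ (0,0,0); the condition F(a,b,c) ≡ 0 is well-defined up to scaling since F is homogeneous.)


F(2,7,8) ≡ 4 (mod 11); P is NOT on the curve.

Evaluate F(2, 7, 8) term-by-term (mod 11).
  X**3 ↦ 1·8·1·1 = 8
  -X**2*Y ↦ -1·4·7·1 = -28
  3*X**2*Z ↦ 3·4·1·8 = 96
  -2*X*Y**2 ↦ -2·2·49·1 = -196
  X*Y*Z ↦ 1·2·7·8 = 112
  3*X*Z**2 ↦ 3·2·1·64 = 384
  3*Y**3 ↦ 3·1·343·1 = 1029
  2*Y**2*Z ↦ 2·1·49·8 = 784
  -Y*Z**2 ↦ -1·1·7·64 = -448
  2*Z**3 ↦ 2·1·1·512 = 1024
Sum: F(2, 7, 8) = (8) + (-28) + (96) + (-196) + (112) + (384) + (1029) + (784) + (-448) + (1024) = 2765.
Reducing mod 11: 2765 ≡ 4 (mod 11).
Since F(a, b, c) ≡ 4 ≠ 0 (mod 11), P does NOT lie on the curve.


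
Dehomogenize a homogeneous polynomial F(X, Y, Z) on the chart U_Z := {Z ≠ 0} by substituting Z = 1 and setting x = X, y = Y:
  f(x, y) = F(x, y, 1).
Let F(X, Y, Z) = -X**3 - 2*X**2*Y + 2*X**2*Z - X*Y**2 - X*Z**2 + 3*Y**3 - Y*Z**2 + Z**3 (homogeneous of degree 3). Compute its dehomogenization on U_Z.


f(x, y) = -x**3 - 2*x**2*y + 2*x**2 - x*y**2 - x + 3*y**3 - y + 1

On U_Z we set Z = 1. Each monomial c·X^i·Y^j·Z^k in F becomes c·x^i·y^j·1^k = c·x^i·y^j.
Substituting Z = 1: F(X, Y, 1) = -x**3 - 2*x**2*y + 2*x**2 - x*y**2 - x + 3*y**3 - y + 1.
Note: deg(f) ≤ deg(F) = 3; strict inequality happens when F is divisible by Z (lost terms).


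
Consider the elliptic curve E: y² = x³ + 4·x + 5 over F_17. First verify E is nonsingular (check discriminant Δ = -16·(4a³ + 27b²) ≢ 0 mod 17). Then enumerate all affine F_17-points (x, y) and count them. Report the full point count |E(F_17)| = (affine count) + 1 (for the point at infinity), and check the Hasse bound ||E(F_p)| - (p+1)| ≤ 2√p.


Affine points = {(2, 2), (2, 15), (4, 0), (7, 6), (7, 11), (10, 5), (10, 12), (12, 8), (12, 9), (14, 0), (16, 0)}; affine count = 11; |E(F_17)| = 12.

Discriminant check: Δ ∝ 4a³ + 27b² = 4·4³ + 27·5² = 4·64 + 27·25 ≡ 13 (mod 17). Nonzero ⇒ E is nonsingular.
For each x ∈ F_17, compute rhs = x³ + 4·x + 5 mod 17, then count y ∈ F_17 with y² ≡ rhs.
  x = 0: rhs = 5, matching y values: none (0 points).
  x = 1: rhs = 10, matching y values: none (0 points).
  x = 2: rhs = 4, matching y values: 2, 15 (2 points).
  x = 3: rhs = 10, matching y values: none (0 points).
  x = 4: rhs = 0, matching y values: 0 (1 points).
  x = 5: rhs = 14, matching y values: none (0 points).
  x = 6: rhs = 7, matching y values: none (0 points).
  x = 7: rhs = 2, matching y values: 6, 11 (2 points).
  x = 8: rhs = 5, matching y values: none (0 points).
  x = 9: rhs = 5, matching y values: none (0 points).
  x = 10: rhs = 8, matching y values: 5, 12 (2 points).
  x = 11: rhs = 3, matching y values: none (0 points).
  x = 12: rhs = 13, matching y values: 8, 9 (2 points).
  x = 13: rhs = 10, matching y values: none (0 points).
  x = 14: rhs = 0, matching y values: 0 (1 points).
  x = 15: rhs = 6, matching y values: none (0 points).
  x = 16: rhs = 0, matching y values: 0 (1 points).
Total affine count: 11.
Full point count |E(F_17)| = 11 + 1 = 12.
Hasse bound: |12 − (17+1)| = |-6| = 6 ≤ 2√17 ≈ 8.2462 ✓.
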